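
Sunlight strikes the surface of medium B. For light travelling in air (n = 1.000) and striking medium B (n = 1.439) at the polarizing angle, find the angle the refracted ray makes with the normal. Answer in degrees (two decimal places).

θ_t ≈ 34.80°

tan θ_B = n₂/n₁ = 1.439/1.000 = 1.4390, so θ_B = 55.20°.
The refracted ray is perpendicular to the reflected ray, so θ_t = 90° − θ_B = 34.80°.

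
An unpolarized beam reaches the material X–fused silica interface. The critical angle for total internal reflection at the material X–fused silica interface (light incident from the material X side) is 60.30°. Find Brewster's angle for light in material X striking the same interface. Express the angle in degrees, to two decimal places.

θ_B ≈ 40.98°

At the critical angle sin θ_c = n₂/n₁, giving n₂/n₁ = sin 60.30° = 0.8686.
Then tan θ_B = n₂/n₁ = 0.8686, so θ_B = arctan 0.8686 = 40.98°.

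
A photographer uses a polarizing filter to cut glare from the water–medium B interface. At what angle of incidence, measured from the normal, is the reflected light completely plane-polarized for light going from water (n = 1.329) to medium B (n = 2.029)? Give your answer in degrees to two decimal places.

θ_B ≈ 56.78°

Brewster's condition: tan θ_B = n₂/n₁ = 2.029/1.329 = 1.5267.
θ_B = arctan(1.5267) = 56.78°.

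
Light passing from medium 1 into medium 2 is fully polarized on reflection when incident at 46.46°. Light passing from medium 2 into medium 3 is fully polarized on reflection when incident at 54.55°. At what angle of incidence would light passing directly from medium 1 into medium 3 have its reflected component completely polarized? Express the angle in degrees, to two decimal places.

θ_B ≈ 55.92°

tan θ_B(1→2) = n₂/n₁ = tan 46.46° = 1.0523.
tan θ_B(2→3) = n₃/n₂ = tan 54.55° = 1.4045.
So n₃/n₁ = (n₂/n₁)(n₃/n₂) = 1.0523 × 1.4045 = 1.4780.
θ_B(1→3) = arctan(1.4780) = 55.92°.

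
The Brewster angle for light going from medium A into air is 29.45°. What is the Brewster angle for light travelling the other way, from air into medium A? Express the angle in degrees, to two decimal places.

θ_B' ≈ 60.55°

The two Brewster angles are complementary: θ_B' = 90° − θ_B = 90° − 29.45° = 60.55°.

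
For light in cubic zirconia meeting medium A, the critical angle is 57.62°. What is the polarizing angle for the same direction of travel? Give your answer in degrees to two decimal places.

θ_B ≈ 40.18°

n₂/n₁ = sin θ_c = sin 57.62° = 0.8445.
tan θ_B equals the same ratio, so θ_B = arctan(0.8445) = 40.18°.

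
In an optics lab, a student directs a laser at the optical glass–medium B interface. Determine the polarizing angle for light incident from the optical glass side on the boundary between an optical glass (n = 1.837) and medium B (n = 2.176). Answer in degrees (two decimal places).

The reflected p-component vanishes when tan θ_B = n₂/n₁.
Brewster's condition: tan θ_B = n₂/n₁ = 2.176/1.837 = 1.1845.
θ_B = arctan(1.1845) = 49.83°.

θ_B ≈ 49.83°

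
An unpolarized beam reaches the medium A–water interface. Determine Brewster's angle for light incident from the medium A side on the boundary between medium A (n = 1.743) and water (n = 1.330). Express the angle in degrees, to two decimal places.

θ_B ≈ 37.35°

Brewster's condition: tan θ_B = n₂/n₁ = 1.330/1.743 = 0.7631.
So θ_B = arctan 0.7631 = 37.35°.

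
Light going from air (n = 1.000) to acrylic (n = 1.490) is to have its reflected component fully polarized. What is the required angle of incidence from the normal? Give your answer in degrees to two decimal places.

Here n₂/n₁ = 1.490/1.000 = 1.4900, and Brewster's law gives tan θ_B = n₂/n₁.
So θ_B = arctan 1.4900 = 56.13°.

θ_B ≈ 56.13°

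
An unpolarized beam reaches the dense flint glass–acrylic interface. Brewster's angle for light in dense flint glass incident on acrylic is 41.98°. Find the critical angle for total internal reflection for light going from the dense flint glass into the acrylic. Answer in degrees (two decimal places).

n₂/n₁ = tan 41.98° = 0.8998; the critical angle satisfies sin θ_c = n₂/n₁.
θ_c = arcsin(0.8998) = 64.13°.

θ_c ≈ 64.13°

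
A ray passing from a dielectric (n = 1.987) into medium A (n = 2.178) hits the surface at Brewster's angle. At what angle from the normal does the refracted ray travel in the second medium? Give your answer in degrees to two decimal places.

tan θ_B = n₂/n₁ = 2.178/1.987 = 1.0961, so θ_B = 47.63°.
At Brewster's angle the reflected and refracted rays are perpendicular, so θ_t = 90° − θ_B = 90° − 47.63° = 42.37°.

θ_t ≈ 42.37°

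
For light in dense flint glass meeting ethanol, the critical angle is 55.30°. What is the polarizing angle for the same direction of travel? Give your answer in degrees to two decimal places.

sin θ_c = n₂/n₁, so n₂/n₁ = sin 55.30° = 0.8221.
Brewster: tan θ_B = n₂/n₁ = 0.8221.
θ_B = arctan(0.8221) = 39.43°.

θ_B ≈ 39.43°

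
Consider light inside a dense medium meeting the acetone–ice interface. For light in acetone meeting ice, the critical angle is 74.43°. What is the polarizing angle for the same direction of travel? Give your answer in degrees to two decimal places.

sin θ_c = n₂/n₁, so n₂/n₁ = sin 74.43° = 0.9633.
Brewster: tan θ_B = n₂/n₁ = 0.9633.
θ_B = arctan(0.9633) = 43.93°.

θ_B ≈ 43.93°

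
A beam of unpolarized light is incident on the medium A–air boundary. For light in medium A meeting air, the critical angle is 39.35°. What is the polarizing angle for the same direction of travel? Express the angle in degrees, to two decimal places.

θ_B ≈ 32.38°

At the critical angle sin θ_c = n₂/n₁, giving n₂/n₁ = sin 39.35° = 0.6341.
Then tan θ_B = n₂/n₁ = 0.6341, so θ_B = arctan 0.6341 = 32.38°.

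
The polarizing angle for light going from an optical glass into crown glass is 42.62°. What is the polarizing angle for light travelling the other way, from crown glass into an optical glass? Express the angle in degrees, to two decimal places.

θ_B' ≈ 47.38°

The two Brewster angles are complementary: θ_B' = 90° − θ_B = 90° − 42.62° = 47.38°.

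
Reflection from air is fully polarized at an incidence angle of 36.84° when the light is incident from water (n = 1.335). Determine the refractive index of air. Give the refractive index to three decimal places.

Brewster's law: tan θ_B = n₂/n₁ (light incident in water, refracted into air).
n₂ = n₁ tan θ_B = 1.335 × tan 36.84° = 1.000.

n ≈ 1.000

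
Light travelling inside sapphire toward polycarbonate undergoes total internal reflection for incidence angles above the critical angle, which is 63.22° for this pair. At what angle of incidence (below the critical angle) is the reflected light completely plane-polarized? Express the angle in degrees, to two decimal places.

θ_B ≈ 41.76°

At the critical angle sin θ_c = n₂/n₁, giving n₂/n₁ = sin 63.22° = 0.8927.
Then tan θ_B = n₂/n₁ = 0.8927, so θ_B = arctan 0.8927 = 41.76°.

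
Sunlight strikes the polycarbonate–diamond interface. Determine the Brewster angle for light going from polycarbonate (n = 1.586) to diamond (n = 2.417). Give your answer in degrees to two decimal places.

θ_B ≈ 56.73°

At Brewster's angle the reflected and refracted rays are perpendicular, which with Snell's law gives tan θ_B = n₂/n₁.
Brewster's condition: tan θ_B = n₂/n₁ = 2.417/1.586 = 1.5240.
θ_B = arctan(1.5240) = 56.73°.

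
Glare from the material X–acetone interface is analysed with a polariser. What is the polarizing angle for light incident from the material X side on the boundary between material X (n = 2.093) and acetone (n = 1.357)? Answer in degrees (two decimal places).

At Brewster's angle the reflected and refracted rays are perpendicular, which with Snell's law gives tan θ_B = n₂/n₁.
Here n₂/n₁ = 1.357/2.093 = 0.6484, and Brewster's law gives tan θ_B = n₂/n₁.
So θ_B = arctan 0.6484 = 32.96°.

θ_B ≈ 32.96°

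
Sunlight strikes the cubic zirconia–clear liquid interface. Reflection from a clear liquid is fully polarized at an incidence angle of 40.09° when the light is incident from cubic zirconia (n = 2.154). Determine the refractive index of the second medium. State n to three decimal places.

n ≈ 1.813

Full polarization of the reflected beam means tan θ_B = n₂/n₁, where n₁ is the incident medium (cubic zirconia).
n₂ = n₁ tan θ_B = 2.154 × tan 40.09° = 1.813.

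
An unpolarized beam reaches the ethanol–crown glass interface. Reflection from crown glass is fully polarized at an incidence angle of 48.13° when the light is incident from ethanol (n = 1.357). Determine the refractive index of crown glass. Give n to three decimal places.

At the polarizing angle, tan θ_B = n₂/n₁ with n₁ on the incident side (ethanol) and n₂ on the transmitted side (crown glass).
n₂ = n₁ tan θ_B = 1.357 × tan 48.13° = 1.514.

n ≈ 1.514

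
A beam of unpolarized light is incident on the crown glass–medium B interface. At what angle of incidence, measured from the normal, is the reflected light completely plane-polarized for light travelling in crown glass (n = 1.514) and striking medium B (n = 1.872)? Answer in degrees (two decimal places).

The reflected p-component vanishes when tan θ_B = n₂/n₁.
tan θ_B = n₂/n₁ = 1.872/1.514 = 1.2365.
So θ_B = arctan 1.2365 = 51.04°.

θ_B ≈ 51.04°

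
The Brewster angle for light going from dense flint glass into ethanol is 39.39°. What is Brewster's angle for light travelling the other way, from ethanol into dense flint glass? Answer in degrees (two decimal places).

Reversing the direction swaps n₁ and n₂, so tan θ_B' = 1/tan θ_B and θ_B' = 90° − θ_B.
Hence θ_B' = 90° − 39.39° = 50.61°.

θ_B' ≈ 50.61°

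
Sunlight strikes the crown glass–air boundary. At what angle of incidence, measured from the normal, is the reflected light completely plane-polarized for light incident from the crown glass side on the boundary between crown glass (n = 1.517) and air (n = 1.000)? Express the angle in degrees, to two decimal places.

θ_B ≈ 33.39°

tan θ_B = n₂/n₁ = 1.000/1.517 = 0.6592. Taking the arctangent, θ_B = 33.39°.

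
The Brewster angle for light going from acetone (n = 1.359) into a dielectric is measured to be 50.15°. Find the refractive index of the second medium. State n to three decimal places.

n ≈ 1.628

Full polarization of the reflected beam means tan θ_B = n₂/n₁, where n₁ is the incident medium (acetone).
n₂ = n₁ tan θ_B = 1.359 × tan 50.15° = 1.628.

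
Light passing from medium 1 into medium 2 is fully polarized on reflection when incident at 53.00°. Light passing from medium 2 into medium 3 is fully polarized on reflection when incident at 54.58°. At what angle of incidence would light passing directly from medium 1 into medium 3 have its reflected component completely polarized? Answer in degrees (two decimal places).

Each Brewster angle gives a ratio: n₂/n₁ = tan 53.00° = 1.3270, n₃/n₂ = tan 54.58° = 1.4061.
n₃/n₁ = 1.8660. Then tan θ_B(1→3) = n₃/n₁, so θ_B(1→3) = arctan(1.8660) = 61.81°.

θ_B ≈ 61.81°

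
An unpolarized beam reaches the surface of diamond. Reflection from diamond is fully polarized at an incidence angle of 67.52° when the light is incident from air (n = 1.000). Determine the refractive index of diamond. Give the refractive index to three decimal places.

Full polarization of the reflected beam means tan θ_B = n₂/n₁, where n₁ is the incident medium (air).
n₂ = n₁ tan θ_B = 1.000 × tan 67.52° = 2.417.

n ≈ 2.417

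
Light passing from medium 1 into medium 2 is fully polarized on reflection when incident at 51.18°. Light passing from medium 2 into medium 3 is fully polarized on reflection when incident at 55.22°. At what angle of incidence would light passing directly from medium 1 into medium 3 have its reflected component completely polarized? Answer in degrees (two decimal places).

tan θ_B(1→2) = n₂/n₁ = tan 51.18° = 1.2429.
tan θ_B(2→3) = n₃/n₂ = tan 55.22° = 1.4399.
Multiplying, n₃/n₁ = 1.2429 × 1.4399 = 1.7896, and θ_B(1→3) = arctan 1.7896 = 60.80°.

θ_B ≈ 60.80°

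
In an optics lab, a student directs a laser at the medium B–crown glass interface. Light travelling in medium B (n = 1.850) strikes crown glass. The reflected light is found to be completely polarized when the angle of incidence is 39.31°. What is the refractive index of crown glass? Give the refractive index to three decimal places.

Brewster's law: tan θ_B = n₂/n₁ (light incident in medium B, refracted into crown glass).
n₂ = n₁ tan θ_B = 1.850 × tan 39.31° = 1.515.

n ≈ 1.515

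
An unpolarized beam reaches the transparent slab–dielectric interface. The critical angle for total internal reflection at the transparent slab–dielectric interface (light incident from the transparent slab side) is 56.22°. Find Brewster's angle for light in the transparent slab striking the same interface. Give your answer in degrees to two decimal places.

n₂/n₁ = sin θ_c = sin 56.22° = 0.8312.
tan θ_B equals the same ratio, so θ_B = arctan(0.8312) = 39.73°.

θ_B ≈ 39.73°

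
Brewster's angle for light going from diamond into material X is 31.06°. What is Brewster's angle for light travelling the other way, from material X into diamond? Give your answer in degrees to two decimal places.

θ_B' ≈ 58.94°

Reversing the direction swaps n₁ and n₂, so tan θ_B' = 1/tan θ_B and θ_B' = 90° − θ_B.
Hence θ_B' = 90° − 31.06° = 58.94°.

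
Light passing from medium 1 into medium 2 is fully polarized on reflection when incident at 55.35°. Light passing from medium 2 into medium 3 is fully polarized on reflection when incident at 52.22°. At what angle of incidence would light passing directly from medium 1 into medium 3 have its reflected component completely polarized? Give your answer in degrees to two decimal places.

n₂/n₁ = tan 55.35° = 1.4469 and n₃/n₂ = tan 52.22° = 1.2901.
n₃/n₁ = 1.8667. Then tan θ_B(1→3) = n₃/n₁, so θ_B(1→3) = arctan(1.8667) = 61.82°.

θ_B ≈ 61.82°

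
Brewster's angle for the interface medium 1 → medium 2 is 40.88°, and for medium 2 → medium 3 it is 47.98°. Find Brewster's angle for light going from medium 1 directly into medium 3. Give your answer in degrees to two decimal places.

θ_B ≈ 43.85°

n₂/n₁ = tan 40.88° = 0.8656 and n₃/n₂ = tan 47.98° = 1.1098.
Multiplying, n₃/n₁ = 0.8656 × 1.1098 = 0.9607, and θ_B(1→3) = arctan 0.9607 = 43.85°.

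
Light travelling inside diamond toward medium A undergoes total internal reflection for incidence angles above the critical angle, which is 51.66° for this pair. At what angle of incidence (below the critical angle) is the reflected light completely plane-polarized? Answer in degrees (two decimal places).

sin θ_c = n₂/n₁, so n₂/n₁ = sin 51.66° = 0.7843.
Brewster: tan θ_B = n₂/n₁ = 0.7843.
θ_B = arctan(0.7843) = 38.11°.

θ_B ≈ 38.11°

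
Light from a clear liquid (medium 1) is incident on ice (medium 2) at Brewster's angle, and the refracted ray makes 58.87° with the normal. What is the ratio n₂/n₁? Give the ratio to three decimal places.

n₂/n₁ ≈ 0.604

At Brewster incidence θ_B = 90° − θ_t = 90° − 58.87° = 31.13°.
Then n₂/n₁ = tan θ_B = tan 31.13° = 0.604.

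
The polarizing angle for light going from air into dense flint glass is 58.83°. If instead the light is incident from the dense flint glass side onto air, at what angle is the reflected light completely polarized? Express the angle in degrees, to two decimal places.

tan θ_B' = n₁/n₂ = 1/tan θ_B, so θ_B' = 90° − θ_B.
θ_B' = 90° − 58.83° = 31.17°.

θ_B' ≈ 31.17°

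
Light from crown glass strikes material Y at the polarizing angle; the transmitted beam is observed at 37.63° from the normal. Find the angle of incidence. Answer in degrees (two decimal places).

θ_B ≈ 52.37°

At Brewster's angle the reflected and refracted rays are perpendicular, so θ_B + θ_t = 90°.
θ_B = 90° − 37.63° = 52.37°.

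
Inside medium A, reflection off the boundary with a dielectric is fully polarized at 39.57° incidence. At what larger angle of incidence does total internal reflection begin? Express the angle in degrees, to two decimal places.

θ_c ≈ 55.73°

tan θ_B = n₂/n₁ = tan 39.57° = 0.8264.
Total internal reflection: sin θ_c = n₂/n₁ = 0.8264.
θ_c = arcsin(0.8264) = 55.73°.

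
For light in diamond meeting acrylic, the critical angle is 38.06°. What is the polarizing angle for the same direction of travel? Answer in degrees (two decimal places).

θ_B ≈ 31.65°

At the critical angle sin θ_c = n₂/n₁, giving n₂/n₁ = sin 38.06° = 0.6165.
Then tan θ_B = n₂/n₁ = 0.6165, so θ_B = arctan 0.6165 = 31.65°.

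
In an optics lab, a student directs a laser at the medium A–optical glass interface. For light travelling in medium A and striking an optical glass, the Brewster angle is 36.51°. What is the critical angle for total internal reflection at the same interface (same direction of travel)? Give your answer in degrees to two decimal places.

θ_c ≈ 47.75°

From Brewster, n₂/n₁ = tan θ_B = tan 36.51° = 0.7402.
Then sin θ_c = n₂/n₁ = 0.7402, so θ_c = arcsin 0.7402 = 47.75°.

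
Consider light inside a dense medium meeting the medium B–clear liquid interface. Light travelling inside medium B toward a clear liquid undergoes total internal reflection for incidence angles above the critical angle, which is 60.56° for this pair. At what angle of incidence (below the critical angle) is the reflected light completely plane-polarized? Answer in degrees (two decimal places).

θ_B ≈ 41.05°

sin θ_c = n₂/n₁, so n₂/n₁ = sin 60.56° = 0.8709.
Brewster: tan θ_B = n₂/n₁ = 0.8709.
θ_B = arctan(0.8709) = 41.05°.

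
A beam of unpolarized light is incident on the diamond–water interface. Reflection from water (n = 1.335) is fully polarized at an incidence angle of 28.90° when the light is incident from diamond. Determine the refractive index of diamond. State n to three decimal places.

Brewster's law: tan θ_B = n₂/n₁ (light incident in diamond, refracted into water).
n₁ = n₂ / tan θ_B = 1.335 / tan 28.90° = 2.418.

n ≈ 2.418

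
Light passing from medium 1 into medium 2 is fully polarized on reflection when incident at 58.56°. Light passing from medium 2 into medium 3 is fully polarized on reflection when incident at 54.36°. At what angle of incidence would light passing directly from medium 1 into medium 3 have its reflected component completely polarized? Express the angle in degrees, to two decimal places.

n₂/n₁ = tan 58.56° = 1.6357 and n₃/n₂ = tan 54.36° = 1.3947.
n₃/n₁ = 2.2813. Then tan θ_B(1→3) = n₃/n₁, so θ_B(1→3) = arctan(2.2813) = 66.33°.

θ_B ≈ 66.33°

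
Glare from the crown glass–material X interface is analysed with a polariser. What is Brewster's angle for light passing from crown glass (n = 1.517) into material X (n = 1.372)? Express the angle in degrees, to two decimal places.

θ_B ≈ 42.13°

At Brewster's angle the reflected and refracted rays are perpendicular, which with Snell's law gives tan θ_B = n₂/n₁.
Here n₂/n₁ = 1.372/1.517 = 0.9044, and Brewster's law gives tan θ_B = n₂/n₁.
θ_B = arctan(0.9044) = 42.13°.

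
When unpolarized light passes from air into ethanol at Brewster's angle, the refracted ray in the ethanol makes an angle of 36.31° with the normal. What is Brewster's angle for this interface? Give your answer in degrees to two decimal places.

Brewster's condition makes the reflected and refracted beams perpendicular: θ_B + θ_t = 90°.
So θ_B = 90° − θ_t = 90° − 36.31° = 53.69°.

θ_B ≈ 53.69°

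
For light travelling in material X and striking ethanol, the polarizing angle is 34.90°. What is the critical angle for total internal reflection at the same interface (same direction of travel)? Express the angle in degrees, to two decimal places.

θ_c ≈ 44.24°

n₂/n₁ = tan 34.90° = 0.6976; the critical angle satisfies sin θ_c = n₂/n₁.
θ_c = arcsin(0.6976) = 44.24°.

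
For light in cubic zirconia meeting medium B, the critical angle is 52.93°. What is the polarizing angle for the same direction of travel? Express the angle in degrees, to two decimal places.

θ_B ≈ 38.59°

n₂/n₁ = sin θ_c = sin 52.93° = 0.7979.
tan θ_B equals the same ratio, so θ_B = arctan(0.7979) = 38.59°.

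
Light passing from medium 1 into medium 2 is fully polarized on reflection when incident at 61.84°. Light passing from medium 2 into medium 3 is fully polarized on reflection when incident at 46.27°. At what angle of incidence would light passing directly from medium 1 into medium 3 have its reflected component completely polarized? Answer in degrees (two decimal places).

n₂/n₁ = tan 61.84° = 1.8681 and n₃/n₂ = tan 46.27° = 1.0453.
n₃/n₁ = 1.9528. Then tan θ_B(1→3) = n₃/n₁, so θ_B(1→3) = arctan(1.9528) = 62.88°.

θ_B ≈ 62.88°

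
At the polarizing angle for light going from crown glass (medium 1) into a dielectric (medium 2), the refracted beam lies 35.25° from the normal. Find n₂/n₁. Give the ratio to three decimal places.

n₂/n₁ ≈ 1.415

θ_B + θ_t = 90°, so θ_B = 90° − 35.25° = 54.75°.
Then n₂/n₁ = tan θ_B = tan 54.75° = 1.415.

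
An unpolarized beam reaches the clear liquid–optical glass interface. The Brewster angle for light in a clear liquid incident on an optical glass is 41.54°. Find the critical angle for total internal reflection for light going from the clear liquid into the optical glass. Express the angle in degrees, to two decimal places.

θ_c ≈ 62.37°

From Brewster, n₂/n₁ = tan θ_B = tan 41.54° = 0.8860.
Then sin θ_c = n₂/n₁ = 0.8860, so θ_c = arcsin 0.8860 = 62.37°.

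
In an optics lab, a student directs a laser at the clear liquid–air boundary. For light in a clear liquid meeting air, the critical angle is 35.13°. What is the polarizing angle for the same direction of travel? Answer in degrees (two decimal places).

θ_B ≈ 29.92°

n₂/n₁ = sin θ_c = sin 35.13° = 0.5754.
tan θ_B equals the same ratio, so θ_B = arctan(0.5754) = 29.92°.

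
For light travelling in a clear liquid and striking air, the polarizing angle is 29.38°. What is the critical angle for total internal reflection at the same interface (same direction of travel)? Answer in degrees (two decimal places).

From Brewster, n₂/n₁ = tan θ_B = tan 29.38° = 0.5630.
Then sin θ_c = n₂/n₁ = 0.5630, so θ_c = arcsin 0.5630 = 34.26°.

θ_c ≈ 34.26°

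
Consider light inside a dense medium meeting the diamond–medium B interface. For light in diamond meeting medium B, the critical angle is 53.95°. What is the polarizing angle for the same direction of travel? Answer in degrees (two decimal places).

θ_B ≈ 38.96°

n₂/n₁ = sin θ_c = sin 53.95° = 0.8085.
tan θ_B equals the same ratio, so θ_B = arctan(0.8085) = 38.96°.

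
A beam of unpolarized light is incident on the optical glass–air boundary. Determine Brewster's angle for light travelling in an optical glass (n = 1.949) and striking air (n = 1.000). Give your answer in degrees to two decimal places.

Brewster's condition: tan θ_B = n₂/n₁ = 1.000/1.949 = 0.5131.
θ_B = arctan(0.5131) = 27.16°.

θ_B ≈ 27.16°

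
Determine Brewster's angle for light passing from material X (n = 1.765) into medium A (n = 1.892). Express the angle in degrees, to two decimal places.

θ_B ≈ 46.99°

Brewster's condition: tan θ_B = n₂/n₁ = 1.892/1.765 = 1.0720.
θ_B = arctan(1.0720) = 46.99°.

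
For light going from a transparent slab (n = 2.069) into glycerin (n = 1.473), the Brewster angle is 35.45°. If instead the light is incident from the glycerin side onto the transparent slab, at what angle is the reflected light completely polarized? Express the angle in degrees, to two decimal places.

θ_B' ≈ 54.55°

The two Brewster angles are complementary: θ_B' = 90° − θ_B = 90° − 35.45° = 54.55°.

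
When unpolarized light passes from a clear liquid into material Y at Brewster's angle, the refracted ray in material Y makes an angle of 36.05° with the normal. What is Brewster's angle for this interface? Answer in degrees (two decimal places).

Brewster's condition makes the reflected and refracted beams perpendicular: θ_B + θ_t = 90°.
θ_B = 90° − 36.05° = 53.95°.

θ_B ≈ 53.95°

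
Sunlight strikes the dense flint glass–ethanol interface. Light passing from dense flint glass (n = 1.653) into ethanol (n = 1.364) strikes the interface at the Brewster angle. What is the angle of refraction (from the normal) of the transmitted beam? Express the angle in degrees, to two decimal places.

First find Brewster's angle: tan θ_B = 1.364/1.653 = 0.8252, giving θ_B = 39.53°.
The refracted ray is perpendicular to the reflected ray, so θ_t = 90° − θ_B = 50.47°.

θ_t ≈ 50.47°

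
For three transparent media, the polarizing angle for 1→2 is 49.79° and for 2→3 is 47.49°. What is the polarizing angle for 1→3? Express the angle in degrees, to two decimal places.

θ_B ≈ 52.23°

n₂/n₁ = tan 49.79° = 1.1829 and n₃/n₂ = tan 47.49° = 1.0909.
So n₃/n₁ = (n₂/n₁)(n₃/n₂) = 1.1829 × 1.0909 = 1.2905.
θ_B(1→3) = arctan(1.2905) = 52.23°.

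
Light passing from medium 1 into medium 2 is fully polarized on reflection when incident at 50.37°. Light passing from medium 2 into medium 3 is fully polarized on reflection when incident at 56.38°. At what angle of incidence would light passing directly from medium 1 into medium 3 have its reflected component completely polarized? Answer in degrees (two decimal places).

n₂/n₁ = tan 50.37° = 1.2075 and n₃/n₂ = tan 56.38° = 1.5040.
n₃/n₁ = 1.8161. Then tan θ_B(1→3) = n₃/n₁, so θ_B(1→3) = arctan(1.8161) = 61.16°.

θ_B ≈ 61.16°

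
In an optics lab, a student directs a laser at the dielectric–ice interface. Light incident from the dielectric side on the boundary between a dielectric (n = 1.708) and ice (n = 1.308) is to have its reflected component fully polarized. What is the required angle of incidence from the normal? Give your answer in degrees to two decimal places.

At Brewster's angle the reflected and refracted rays are perpendicular, which with Snell's law gives tan θ_B = n₂/n₁.
Brewster's condition: tan θ_B = n₂/n₁ = 1.308/1.708 = 0.7658.
θ_B = arctan(0.7658) = 37.45°.

θ_B ≈ 37.45°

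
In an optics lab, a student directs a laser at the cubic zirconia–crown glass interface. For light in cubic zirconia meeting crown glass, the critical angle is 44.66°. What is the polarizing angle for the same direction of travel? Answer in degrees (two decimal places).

θ_B ≈ 35.10°

At the critical angle sin θ_c = n₂/n₁, giving n₂/n₁ = sin 44.66° = 0.7029.
Then tan θ_B = n₂/n₁ = 0.7029, so θ_B = arctan 0.7029 = 35.10°.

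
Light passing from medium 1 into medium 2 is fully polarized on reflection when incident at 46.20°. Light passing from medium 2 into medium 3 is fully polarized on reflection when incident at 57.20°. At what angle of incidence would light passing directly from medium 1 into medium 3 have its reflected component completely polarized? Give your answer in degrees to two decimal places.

θ_B ≈ 58.28°

n₂/n₁ = tan 46.20° = 1.0428 and n₃/n₂ = tan 57.20° = 1.5517.
So n₃/n₁ = (n₂/n₁)(n₃/n₂) = 1.0428 × 1.5517 = 1.6181.
θ_B(1→3) = arctan(1.6181) = 58.28°.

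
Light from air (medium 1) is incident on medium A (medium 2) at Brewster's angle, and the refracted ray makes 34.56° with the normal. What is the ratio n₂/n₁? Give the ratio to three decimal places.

At Brewster incidence θ_B = 90° − θ_t = 90° − 34.56° = 55.44°.
tan θ_B = n₂/n₁, so n₂/n₁ = tan 55.44° = 1.452.

n₂/n₁ ≈ 1.452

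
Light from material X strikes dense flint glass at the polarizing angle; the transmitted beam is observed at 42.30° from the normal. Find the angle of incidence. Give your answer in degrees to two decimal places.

At Brewster's angle the reflected and refracted rays are perpendicular, so θ_B + θ_t = 90°.
θ_B = 90° − 42.30° = 47.70°.

θ_B ≈ 47.70°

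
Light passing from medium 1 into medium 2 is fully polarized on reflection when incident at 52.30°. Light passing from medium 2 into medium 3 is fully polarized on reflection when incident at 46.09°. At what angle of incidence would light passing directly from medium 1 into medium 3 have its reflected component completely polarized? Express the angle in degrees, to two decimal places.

n₂/n₁ = tan 52.30° = 1.2938 and n₃/n₂ = tan 46.09° = 1.0388.
Multiplying, n₃/n₁ = 1.2938 × 1.0388 = 1.3440, and θ_B(1→3) = arctan 1.3440 = 53.35°.

θ_B ≈ 53.35°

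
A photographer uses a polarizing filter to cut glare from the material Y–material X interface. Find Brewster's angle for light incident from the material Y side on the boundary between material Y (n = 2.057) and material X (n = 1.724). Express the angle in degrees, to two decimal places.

At Brewster's angle the reflected and refracted rays are perpendicular, which with Snell's law gives tan θ_B = n₂/n₁.
Here n₂/n₁ = 1.724/2.057 = 0.8381, and Brewster's law gives tan θ_B = n₂/n₁. Taking the arctangent, θ_B = 39.97°.

θ_B ≈ 39.97°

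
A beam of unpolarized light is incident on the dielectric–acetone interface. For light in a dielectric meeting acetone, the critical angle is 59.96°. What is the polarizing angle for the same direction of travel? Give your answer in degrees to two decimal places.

θ_B ≈ 40.88°

n₂/n₁ = sin θ_c = sin 59.96° = 0.8657.
tan θ_B equals the same ratio, so θ_B = arctan(0.8657) = 40.88°.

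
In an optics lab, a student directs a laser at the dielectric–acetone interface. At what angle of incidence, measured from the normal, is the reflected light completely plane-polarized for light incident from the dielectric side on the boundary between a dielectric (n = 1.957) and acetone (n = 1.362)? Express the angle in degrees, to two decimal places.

Here n₂/n₁ = 1.362/1.957 = 0.6960, and Brewster's law gives tan θ_B = n₂/n₁. Taking the arctangent, θ_B = 34.84°.

θ_B ≈ 34.84°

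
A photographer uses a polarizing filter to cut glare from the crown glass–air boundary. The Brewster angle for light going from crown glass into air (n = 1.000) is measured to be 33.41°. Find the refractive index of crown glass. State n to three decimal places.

n ≈ 1.516

Brewster's law: tan θ_B = n₂/n₁ (light incident in crown glass, refracted into air).
n₁ = n₂ / tan θ_B = 1.000 / tan 33.41° = 1.516.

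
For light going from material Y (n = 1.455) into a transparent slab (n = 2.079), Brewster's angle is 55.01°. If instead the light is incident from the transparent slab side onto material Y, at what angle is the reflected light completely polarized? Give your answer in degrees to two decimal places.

The two Brewster angles are complementary: θ_B' = 90° − θ_B = 90° − 55.01° = 34.99°.

θ_B' ≈ 34.99°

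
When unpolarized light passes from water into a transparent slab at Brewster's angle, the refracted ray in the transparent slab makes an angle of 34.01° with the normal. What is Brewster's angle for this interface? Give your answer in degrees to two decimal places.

Since the reflected and refracted rays are at right angles at the polarizing angle, θ_B + θ_t = 90°.
θ_B = 90° − 34.01° = 55.99°.

θ_B ≈ 55.99°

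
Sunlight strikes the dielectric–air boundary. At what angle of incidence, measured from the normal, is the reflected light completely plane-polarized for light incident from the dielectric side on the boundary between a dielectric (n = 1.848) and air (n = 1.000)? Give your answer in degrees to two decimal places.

tan θ_B = n₂/n₁ = 1.000/1.848 = 0.5411. Taking the arctangent, θ_B = 28.42°.

θ_B ≈ 28.42°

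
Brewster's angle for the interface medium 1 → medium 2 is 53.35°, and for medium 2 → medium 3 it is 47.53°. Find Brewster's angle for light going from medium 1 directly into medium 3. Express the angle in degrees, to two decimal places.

Each Brewster angle gives a ratio: n₂/n₁ = tan 53.35° = 1.3440, n₃/n₂ = tan 47.53° = 1.0925.
Multiplying, n₃/n₁ = 1.3440 × 1.0925 = 1.4683, and θ_B(1→3) = arctan 1.4683 = 55.74°.

θ_B ≈ 55.74°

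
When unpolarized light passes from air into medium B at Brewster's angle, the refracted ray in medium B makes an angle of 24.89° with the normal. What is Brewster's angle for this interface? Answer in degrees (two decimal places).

θ_B ≈ 65.11°

At Brewster's angle the reflected and refracted rays are perpendicular, so θ_B + θ_t = 90°.
θ_B = 90° − 24.89° = 65.11°.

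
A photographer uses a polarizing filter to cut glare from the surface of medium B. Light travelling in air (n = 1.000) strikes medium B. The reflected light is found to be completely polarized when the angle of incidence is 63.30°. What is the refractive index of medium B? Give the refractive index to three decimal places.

Full polarization of the reflected beam means tan θ_B = n₂/n₁, where n₁ is the incident medium (air).
n₂ = n₁ tan θ_B = 1.000 × tan 63.30° = 1.988.

n ≈ 1.988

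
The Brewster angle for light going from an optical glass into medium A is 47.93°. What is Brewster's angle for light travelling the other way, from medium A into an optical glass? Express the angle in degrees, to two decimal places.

tan θ_B' = n₁/n₂ = 1/tan θ_B, so θ_B' = 90° − θ_B.
θ_B' = 90° − 47.93° = 42.07°.

θ_B' ≈ 42.07°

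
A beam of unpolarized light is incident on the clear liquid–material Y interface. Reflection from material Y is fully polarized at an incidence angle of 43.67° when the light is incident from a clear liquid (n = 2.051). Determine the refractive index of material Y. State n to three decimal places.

n ≈ 1.958

Full polarization of the reflected beam means tan θ_B = n₂/n₁, where n₁ is the incident medium (a clear liquid).
n₂ = n₁ tan θ_B = 2.051 × tan 43.67° = 1.958.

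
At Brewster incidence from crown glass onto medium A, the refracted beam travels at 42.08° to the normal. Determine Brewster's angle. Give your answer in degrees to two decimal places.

θ_B ≈ 47.92°

Since the reflected and refracted rays are at right angles at the polarizing angle, θ_B + θ_t = 90°.
θ_B = 90° − 42.08° = 47.92°.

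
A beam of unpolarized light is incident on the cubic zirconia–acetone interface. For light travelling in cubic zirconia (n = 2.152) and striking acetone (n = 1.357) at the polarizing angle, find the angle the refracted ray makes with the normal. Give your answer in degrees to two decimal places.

θ_B = arctan(n₂/n₁) = arctan(1.357/2.152) = 32.23°.
The refracted ray is perpendicular to the reflected ray, so θ_t = 90° − θ_B = 57.77°.

θ_t ≈ 57.77°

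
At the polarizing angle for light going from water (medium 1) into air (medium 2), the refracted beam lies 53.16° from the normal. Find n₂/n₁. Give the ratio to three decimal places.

θ_B + θ_t = 90°, so θ_B = 90° − 53.16° = 36.84°.
Then n₂/n₁ = tan θ_B = tan 36.84° = 0.749.

n₂/n₁ ≈ 0.749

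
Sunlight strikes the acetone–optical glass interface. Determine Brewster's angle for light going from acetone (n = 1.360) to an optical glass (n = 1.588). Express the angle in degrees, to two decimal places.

Here n₂/n₁ = 1.588/1.360 = 1.1676, and Brewster's law gives tan θ_B = n₂/n₁. Taking the arctangent, θ_B = 49.42°.

θ_B ≈ 49.42°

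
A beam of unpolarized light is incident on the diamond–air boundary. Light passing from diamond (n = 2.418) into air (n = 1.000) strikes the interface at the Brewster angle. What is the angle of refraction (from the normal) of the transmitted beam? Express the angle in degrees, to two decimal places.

θ_t ≈ 67.53°

First find Brewster's angle: tan θ_B = 1.000/2.418 = 0.4136, giving θ_B = 22.47°.
The refracted ray is perpendicular to the reflected ray, so θ_t = 90° − θ_B = 67.53°.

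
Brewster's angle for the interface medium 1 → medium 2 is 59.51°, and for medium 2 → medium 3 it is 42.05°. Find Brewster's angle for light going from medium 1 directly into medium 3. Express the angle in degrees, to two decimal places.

θ_B ≈ 56.86°

tan θ_B(1→2) = n₂/n₁ = tan 59.51° = 1.6983.
tan θ_B(2→3) = n₃/n₂ = tan 42.05° = 0.9020.
Multiplying, n₃/n₁ = 1.6983 × 0.9020 = 1.5319, and θ_B(1→3) = arctan 1.5319 = 56.86°.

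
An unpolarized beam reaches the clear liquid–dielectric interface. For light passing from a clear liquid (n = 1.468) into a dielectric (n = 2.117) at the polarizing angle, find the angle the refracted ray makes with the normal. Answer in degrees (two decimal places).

θ_t ≈ 34.74°

θ_B = arctan(n₂/n₁) = arctan(2.117/1.468) = 55.26°.
Since θ_B + θ_t = 90° at Brewster incidence, θ_t = 90° − 55.26° = 34.74°.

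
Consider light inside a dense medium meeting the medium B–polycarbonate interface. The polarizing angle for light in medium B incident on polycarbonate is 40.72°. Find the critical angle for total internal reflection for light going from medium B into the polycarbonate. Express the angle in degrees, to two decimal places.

θ_c ≈ 59.40°

tan θ_B = n₂/n₁ = tan 40.72° = 0.8607.
Total internal reflection: sin θ_c = n₂/n₁ = 0.8607.
θ_c = arcsin(0.8607) = 59.40°.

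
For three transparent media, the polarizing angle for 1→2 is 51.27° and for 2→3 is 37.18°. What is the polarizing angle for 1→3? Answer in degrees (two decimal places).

Each Brewster angle gives a ratio: n₂/n₁ = tan 51.27° = 1.2469, n₃/n₂ = tan 37.18° = 0.7585.
So n₃/n₁ = (n₂/n₁)(n₃/n₂) = 1.2469 × 0.7585 = 0.9457.
θ_B(1→3) = arctan(0.9457) = 43.40°.

θ_B ≈ 43.40°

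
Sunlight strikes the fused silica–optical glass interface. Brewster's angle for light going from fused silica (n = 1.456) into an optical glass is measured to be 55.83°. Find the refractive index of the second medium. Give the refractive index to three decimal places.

Full polarization of the reflected beam means tan θ_B = n₂/n₁, where n₁ is the incident medium (fused silica).
n₂ = n₁ tan θ_B = 1.456 × tan 55.83° = 2.145.

n ≈ 2.145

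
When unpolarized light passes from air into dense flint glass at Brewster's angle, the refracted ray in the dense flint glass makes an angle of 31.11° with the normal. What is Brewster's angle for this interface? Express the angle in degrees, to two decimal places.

At Brewster's angle the reflected and refracted rays are perpendicular, so θ_B + θ_t = 90°.
So θ_B = 90° − θ_t = 90° − 31.11° = 58.89°.

θ_B ≈ 58.89°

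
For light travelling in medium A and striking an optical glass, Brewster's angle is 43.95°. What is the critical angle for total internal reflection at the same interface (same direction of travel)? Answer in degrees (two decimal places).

From Brewster, n₂/n₁ = tan θ_B = tan 43.95° = 0.9640.
Then sin θ_c = n₂/n₁ = 0.9640, so θ_c = arcsin 0.9640 = 74.58°.

θ_c ≈ 74.58°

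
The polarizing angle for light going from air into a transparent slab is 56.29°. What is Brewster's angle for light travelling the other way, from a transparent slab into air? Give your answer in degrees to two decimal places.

The two Brewster angles are complementary: θ_B' = 90° − θ_B = 90° − 56.29° = 33.71°.

θ_B' ≈ 33.71°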